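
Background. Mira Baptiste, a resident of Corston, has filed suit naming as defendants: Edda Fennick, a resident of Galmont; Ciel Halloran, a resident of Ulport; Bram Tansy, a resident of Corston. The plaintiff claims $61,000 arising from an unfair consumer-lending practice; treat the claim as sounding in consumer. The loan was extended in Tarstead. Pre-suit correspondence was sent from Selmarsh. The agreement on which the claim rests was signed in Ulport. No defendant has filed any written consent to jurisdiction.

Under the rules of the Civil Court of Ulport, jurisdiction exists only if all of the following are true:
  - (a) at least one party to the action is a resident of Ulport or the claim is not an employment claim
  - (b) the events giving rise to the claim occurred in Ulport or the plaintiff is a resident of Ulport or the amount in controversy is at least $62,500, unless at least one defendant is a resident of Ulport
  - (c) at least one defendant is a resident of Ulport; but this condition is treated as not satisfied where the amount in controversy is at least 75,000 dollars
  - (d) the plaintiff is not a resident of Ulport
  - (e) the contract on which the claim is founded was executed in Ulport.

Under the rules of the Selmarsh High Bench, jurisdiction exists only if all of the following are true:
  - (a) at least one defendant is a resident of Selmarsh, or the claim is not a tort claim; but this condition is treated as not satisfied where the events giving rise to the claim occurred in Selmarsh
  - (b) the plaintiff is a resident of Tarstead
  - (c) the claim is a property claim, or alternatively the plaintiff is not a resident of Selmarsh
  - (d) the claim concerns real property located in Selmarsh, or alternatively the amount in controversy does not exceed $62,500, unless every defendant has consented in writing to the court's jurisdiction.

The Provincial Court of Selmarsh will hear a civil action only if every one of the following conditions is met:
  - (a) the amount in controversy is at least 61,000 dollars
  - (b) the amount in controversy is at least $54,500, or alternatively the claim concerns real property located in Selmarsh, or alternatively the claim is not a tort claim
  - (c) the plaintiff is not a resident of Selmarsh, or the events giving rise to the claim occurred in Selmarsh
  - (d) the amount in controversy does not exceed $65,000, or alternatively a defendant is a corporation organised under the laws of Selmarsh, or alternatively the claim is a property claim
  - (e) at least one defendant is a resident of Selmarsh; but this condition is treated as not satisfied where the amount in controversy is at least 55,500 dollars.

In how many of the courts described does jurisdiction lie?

The Civil Court of Ulport:
  (a) Ciel Halloran resides in Ulport, so one alternative holds. Condition met.
  (b) The operative events occurred in Tarstead, not Ulport; the plaintiff resides in Corston, not Ulport; the amount in controversy is USD 61,000, below the 62,500 dollars floor — no alternative holds. But Ciel Halloran resides in Ulport, and the 'unless' clause therefore excuses the requirement. Satisfied.
  (c) Ciel Halloran resides in Ulport. And the carve-out is inapplicable — the amount in controversy is USD 61,000, below the USD 75,000 floor. Satisfied.
  (d) The plaintiff resides in Corston, which is not Ulport. Condition met.
  (e) The contract was executed in Ulport. Satisfied.
  → All conditions met; jurisdiction exists.
The Selmarsh High Bench:
  (a) The claim is a consumer claim, not a tort claim, which satisfies one of the alternatives. The exception is not triggered, since the operative events occurred in Tarstead, not Selmarsh. Met.
  (b) The plaintiff resides in Corston, not Tarstead. Not met.
  (c) The plaintiff resides in Corston, which is not Selmarsh — that alternative is enough. Satisfied.
  (d) The amount in controversy is $61,000, within the 62,500 dollars ceiling, which satisfies one of the alternatives. Met.
  → Not every requirement is met — no jurisdiction.
The Provincial Court of Selmarsh:
  (a) The amount in controversy is $61,000, which meets the USD 61,000 floor. Met.
  (b) The amount in controversy is USD 61,000, which meets the $54,500 floor, which satisfies one of the alternatives. Condition met.
  (c) The plaintiff resides in Corston, which is not Selmarsh, so one alternative holds. Satisfied.
  (d) The amount in controversy is USD 61,000, within the $65,000 ceiling — that alternative is enough. Satisfied.
  (e) No defendant resides in Selmarsh (they reside in Galmont, Ulport, Corston). Fails.
  → At least one condition fails; no jurisdiction.
Courts with jurisdiction: the Civil Court of Ulport — 1 in total.

1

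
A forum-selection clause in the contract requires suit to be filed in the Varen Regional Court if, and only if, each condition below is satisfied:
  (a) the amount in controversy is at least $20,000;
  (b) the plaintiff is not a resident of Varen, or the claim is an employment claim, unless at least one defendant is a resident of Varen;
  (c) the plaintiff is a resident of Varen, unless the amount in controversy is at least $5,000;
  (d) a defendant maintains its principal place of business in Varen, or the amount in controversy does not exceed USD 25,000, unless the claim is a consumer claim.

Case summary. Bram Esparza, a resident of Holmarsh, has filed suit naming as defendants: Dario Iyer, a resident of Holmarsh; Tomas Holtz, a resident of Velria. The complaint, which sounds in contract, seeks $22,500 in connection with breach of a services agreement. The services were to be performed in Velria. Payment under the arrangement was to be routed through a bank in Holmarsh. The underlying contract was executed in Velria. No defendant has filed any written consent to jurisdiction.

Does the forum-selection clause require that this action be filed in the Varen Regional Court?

The Varen Regional Court:
  (a) The amount in controversy is $22,500, which meets the 20,000 dollars floor. Satisfied.
  (b) The plaintiff resides in Holmarsh, which is not Varen, so one alternative holds. Met.
  (c) The plaintiff resides in Holmarsh, not Varen. The proviso rescues it, though: the amount in controversy is 22,500 dollars, which meets the USD 5,000 floor. Satisfied.
  (d) The amount in controversy is 22,500 dollars, within the USD 25,000 ceiling — that alternative is enough. Satisfied.
  → Forum clause is triggered.

Yes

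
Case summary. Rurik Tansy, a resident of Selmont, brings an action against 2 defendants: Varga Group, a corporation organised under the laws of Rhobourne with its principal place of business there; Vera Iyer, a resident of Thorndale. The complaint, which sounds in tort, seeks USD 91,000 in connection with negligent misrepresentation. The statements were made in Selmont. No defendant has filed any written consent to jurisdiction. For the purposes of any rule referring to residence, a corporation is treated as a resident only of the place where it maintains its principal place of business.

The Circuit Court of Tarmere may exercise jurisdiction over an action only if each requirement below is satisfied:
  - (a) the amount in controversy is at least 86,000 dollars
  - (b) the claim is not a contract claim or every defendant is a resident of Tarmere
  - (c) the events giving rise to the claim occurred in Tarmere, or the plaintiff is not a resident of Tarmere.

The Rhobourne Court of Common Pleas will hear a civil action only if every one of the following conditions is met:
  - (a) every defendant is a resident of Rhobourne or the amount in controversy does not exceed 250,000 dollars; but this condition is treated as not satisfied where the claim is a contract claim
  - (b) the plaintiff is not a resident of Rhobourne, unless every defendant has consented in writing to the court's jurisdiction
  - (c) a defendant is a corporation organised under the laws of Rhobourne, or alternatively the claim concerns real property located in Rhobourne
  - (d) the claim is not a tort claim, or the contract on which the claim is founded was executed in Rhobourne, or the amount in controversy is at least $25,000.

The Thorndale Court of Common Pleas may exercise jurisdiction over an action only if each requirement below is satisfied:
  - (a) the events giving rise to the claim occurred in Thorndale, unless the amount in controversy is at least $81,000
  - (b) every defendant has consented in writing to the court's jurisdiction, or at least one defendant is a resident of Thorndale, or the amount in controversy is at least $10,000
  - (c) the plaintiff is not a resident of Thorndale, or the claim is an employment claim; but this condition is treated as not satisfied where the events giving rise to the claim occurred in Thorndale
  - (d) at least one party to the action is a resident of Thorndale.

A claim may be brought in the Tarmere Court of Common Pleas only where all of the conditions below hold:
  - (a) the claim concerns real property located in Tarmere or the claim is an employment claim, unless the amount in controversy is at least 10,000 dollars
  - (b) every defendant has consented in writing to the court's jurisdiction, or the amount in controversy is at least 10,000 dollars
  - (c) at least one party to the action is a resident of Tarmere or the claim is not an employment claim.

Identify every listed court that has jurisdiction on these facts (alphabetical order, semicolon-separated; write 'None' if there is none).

the Circuit Court of Tarmere; the Rhobourne Court of Common Pleas; the Tarmere Court of Common Pleas; the Thorndale Court of Common Pleas

The Circuit Court of Tarmere:
  (a) The amount in controversy is USD 91,000, which meets the $86,000 floor. Met.
  (b) The claim is a tort claim, not a contract claim — that alternative is enough. Condition met.
  (c) The plaintiff resides in Selmont, which is not Tarmere — that alternative is enough. Met.
  → Jurisdiction lies.
The Rhobourne Court of Common Pleas:
  (a) The amount in controversy is $91,000, within the $250,000 ceiling, which satisfies one of the alternatives. The carve-out does not apply: the claim is a tort claim, not a contract claim. Met.
  (b) The plaintiff resides in Selmont, which is not Rhobourne. Met.
  (c) Varga Group is organised under the laws of Rhobourne, which satisfies one of the alternatives. Met.
  (d) The amount in controversy is 91,000 dollars, which meets the 25,000 dollars floor, so this disjunct is met. Satisfied.
  → The court has jurisdiction.
The Thorndale Court of Common Pleas:
  (a) The operative events occurred in Selmont, not Thorndale. But the amount in controversy is 91,000 dollars, which meets the $81,000 floor, and the 'unless' clause therefore excuses the requirement. Condition met.
  (b) Vera Iyer resides in Thorndale — that alternative is enough. Satisfied.
  (c) The plaintiff resides in Selmont, which is not Thorndale, which satisfies one of the alternatives. And the carve-out is inapplicable — the operative events occurred in Selmont, not Thorndale. Condition met.
  (d) Vera Iyer resides in Thorndale. Met.
  → Jurisdiction lies.
The Tarmere Court of Common Pleas:
  (a) The claim does not concern real property; the claim is a tort claim, not an employment claim — no alternative holds. However, the amount in controversy is $91,000, which meets the USD 10,000 floor, so the 'unless' proviso supplies this condition. Met.
  (b) The amount in controversy is USD 91,000, which meets the 10,000 dollars floor, so this disjunct is met. Met.
  (c) The claim is a tort claim, not an employment claim, which satisfies one of the alternatives. Condition met.
  → All conditions met; jurisdiction exists.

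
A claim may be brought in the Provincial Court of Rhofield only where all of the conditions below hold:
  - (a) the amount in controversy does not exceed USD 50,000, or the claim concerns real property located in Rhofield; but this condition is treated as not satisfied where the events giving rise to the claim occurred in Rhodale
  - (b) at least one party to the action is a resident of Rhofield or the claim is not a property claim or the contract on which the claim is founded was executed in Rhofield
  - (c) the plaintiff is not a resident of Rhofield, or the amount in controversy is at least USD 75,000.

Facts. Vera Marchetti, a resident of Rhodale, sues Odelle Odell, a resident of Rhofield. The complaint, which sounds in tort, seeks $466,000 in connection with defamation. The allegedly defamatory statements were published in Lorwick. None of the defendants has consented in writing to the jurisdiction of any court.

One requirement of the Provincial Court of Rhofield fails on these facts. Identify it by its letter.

The Provincial Court of Rhofield:
  (a) The amount in controversy is $466,000, above the 50,000 dollars ceiling; the claim does not concern real property — no alternative holds. Not satisfied.
  (b) Odelle Odell resides in Rhofield, so this disjunct is met. Condition met.
  (c) The plaintiff resides in Rhodale, which is not Rhofield, so one alternative holds. Condition met.
Only condition (a) fails.

(a)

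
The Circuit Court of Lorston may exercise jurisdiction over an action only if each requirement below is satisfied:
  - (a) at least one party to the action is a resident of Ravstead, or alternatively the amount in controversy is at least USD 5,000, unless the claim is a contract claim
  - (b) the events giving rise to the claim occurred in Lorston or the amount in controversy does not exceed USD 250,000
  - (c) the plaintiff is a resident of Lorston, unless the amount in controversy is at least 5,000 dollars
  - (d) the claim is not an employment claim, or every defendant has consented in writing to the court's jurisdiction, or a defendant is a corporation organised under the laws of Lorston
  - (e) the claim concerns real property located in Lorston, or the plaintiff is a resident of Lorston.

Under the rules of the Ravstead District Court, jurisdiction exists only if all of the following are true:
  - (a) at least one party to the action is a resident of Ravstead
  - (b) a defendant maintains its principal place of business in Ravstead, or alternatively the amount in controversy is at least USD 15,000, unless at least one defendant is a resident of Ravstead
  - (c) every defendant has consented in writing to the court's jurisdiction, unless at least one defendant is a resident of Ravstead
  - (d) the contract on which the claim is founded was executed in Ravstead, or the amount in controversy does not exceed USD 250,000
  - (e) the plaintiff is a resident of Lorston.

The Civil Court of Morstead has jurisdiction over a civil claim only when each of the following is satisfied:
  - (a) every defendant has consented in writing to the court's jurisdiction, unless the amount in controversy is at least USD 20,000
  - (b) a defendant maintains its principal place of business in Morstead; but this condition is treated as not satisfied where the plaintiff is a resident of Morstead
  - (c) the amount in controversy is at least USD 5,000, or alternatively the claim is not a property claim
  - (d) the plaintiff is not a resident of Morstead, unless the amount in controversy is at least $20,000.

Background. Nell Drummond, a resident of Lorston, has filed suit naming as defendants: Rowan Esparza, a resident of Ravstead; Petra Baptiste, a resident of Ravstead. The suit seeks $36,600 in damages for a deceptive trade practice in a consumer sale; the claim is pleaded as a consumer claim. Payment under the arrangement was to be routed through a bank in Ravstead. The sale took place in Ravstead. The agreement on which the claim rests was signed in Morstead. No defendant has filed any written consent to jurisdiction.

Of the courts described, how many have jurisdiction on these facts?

The Circuit Court of Lorston:
  (a) Rowan Esparza resides in Ravstead — that alternative is enough. Condition met.
  (b) The amount in controversy is USD 36,600, within the 250,000 dollars ceiling, so one alternative holds. Satisfied.
  (c) The plaintiff resides in Lorston. Met.
  (d) The claim is a consumer claim, not an employment claim, which satisfies one of the alternatives. Met.
  (e) The plaintiff resides in Lorston — that alternative is enough. Condition met.
  → The court has jurisdiction.
The Ravstead District Court:
  (a) Rowan Esparza resides in Ravstead. Met.
  (b) The amount in controversy is $36,600, which meets the 15,000 dollars floor, which satisfies one of the alternatives. Met.
  (c) No such written consent has been filed. But Rowan Esparza resides in Ravstead, and the 'unless' clause therefore excuses the requirement. Satisfied.
  (d) The amount in controversy is $36,600, within the USD 250,000 ceiling, so this disjunct is met. Met.
  (e) The plaintiff resides in Lorston. Satisfied.
  → All conditions met; jurisdiction exists.
The Civil Court of Morstead:
  (a) No such written consent has been filed. However, the amount in controversy is $36,600, which meets the 20,000 dollars floor, so the 'unless' proviso supplies this condition. Satisfied.
  (b) No defendant is a corporation. Not met.
  (c) The amount in controversy is USD 36,600, which meets the USD 5,000 floor, so one alternative holds. Met.
  (d) The plaintiff resides in Lorston, which is not Morstead. Met.
  → Not every requirement is met — no jurisdiction.
Courts with jurisdiction: the Circuit Court of Lorston, the Ravstead District Court — 2 in total.

2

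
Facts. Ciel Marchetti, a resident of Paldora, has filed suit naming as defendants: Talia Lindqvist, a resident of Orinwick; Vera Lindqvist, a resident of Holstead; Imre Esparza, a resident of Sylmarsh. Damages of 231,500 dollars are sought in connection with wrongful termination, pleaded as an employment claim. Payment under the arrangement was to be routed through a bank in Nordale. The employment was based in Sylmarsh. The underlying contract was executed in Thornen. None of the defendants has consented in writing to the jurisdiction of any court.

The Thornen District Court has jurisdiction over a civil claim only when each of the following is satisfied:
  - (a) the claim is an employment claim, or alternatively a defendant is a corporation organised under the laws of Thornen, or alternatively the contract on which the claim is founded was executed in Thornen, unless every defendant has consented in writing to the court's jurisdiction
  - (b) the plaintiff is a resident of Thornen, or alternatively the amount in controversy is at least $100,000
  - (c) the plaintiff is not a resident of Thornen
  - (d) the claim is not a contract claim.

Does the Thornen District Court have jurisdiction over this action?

Yes

The Thornen District Court:
  (a) The claim is an employment claim, so this disjunct is met. Condition met.
  (b) The amount in controversy is 231,500 dollars, which meets the USD 100,000 floor, which satisfies one of the alternatives. Condition met.
  (c) The plaintiff resides in Paldora, which is not Thornen. Condition met.
  (d) The claim is an employment claim, not a contract claim. Condition met.
  → The court has jurisdiction.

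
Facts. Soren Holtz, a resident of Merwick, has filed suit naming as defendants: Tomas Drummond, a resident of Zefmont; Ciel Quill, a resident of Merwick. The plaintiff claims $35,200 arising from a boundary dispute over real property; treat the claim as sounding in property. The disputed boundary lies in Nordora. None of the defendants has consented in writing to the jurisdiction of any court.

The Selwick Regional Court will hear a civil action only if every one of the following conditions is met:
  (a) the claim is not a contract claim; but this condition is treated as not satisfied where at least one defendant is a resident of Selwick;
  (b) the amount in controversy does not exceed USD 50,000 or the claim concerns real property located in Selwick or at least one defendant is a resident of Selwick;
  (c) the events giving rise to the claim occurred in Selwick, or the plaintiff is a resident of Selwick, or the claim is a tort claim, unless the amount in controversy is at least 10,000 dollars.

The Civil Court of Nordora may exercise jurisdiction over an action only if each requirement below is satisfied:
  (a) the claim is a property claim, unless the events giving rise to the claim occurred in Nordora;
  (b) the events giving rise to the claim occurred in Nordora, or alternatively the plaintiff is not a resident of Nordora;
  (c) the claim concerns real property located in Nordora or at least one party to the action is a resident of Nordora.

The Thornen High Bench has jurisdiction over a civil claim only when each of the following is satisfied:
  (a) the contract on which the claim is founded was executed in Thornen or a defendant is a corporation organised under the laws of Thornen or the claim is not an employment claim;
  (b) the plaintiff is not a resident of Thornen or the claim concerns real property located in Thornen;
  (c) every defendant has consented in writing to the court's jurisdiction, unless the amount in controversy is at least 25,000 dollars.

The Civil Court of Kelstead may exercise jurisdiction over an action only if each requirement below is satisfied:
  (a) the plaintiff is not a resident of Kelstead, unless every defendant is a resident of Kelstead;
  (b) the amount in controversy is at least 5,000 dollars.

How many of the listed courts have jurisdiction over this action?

The Selwick Regional Court:
  (a) The claim is a property claim, not a contract claim. The exception is not triggered, since no defendant resides in Selwick (they reside in Zefmont, Merwick). Met.
  (b) The amount in controversy is 35,200 dollars, within the 50,000 dollars ceiling — that alternative is enough. Met.
  (c) The operative events occurred in Nordora, not Selwick; the plaintiff resides in Merwick, not Selwick; the claim is a property claim, not a tort claim — none of the alternatives is met. However, the amount in controversy is $35,200, which meets the $10,000 floor, so the 'unless' proviso supplies this condition. Condition met.
  → Jurisdiction lies.
The Civil Court of Nordora:
  (a) The claim is a property claim. Condition met.
  (b) The operative events occurred in Nordora, so this disjunct is met. Condition met.
  (c) The property lies in Nordora, which satisfies one of the alternatives. Satisfied.
  → Every requirement is satisfied — jurisdiction.
The Thornen High Bench:
  (a) The claim is a property claim, not an employment claim, so this disjunct is met. Condition met.
  (b) The plaintiff resides in Merwick, which is not Thornen, so one alternative holds. Condition met.
  (c) No such written consent has been filed. However, the amount in controversy is USD 35,200, which meets the 25,000 dollars floor, so the 'unless' proviso supplies this condition. Satisfied.
  → Jurisdiction lies.
The Civil Court of Kelstead:
  (a) The plaintiff resides in Merwick, which is not Kelstead. Met.
  (b) The amount in controversy is USD 35,200, which meets the $5,000 floor. Condition met.
  → Jurisdiction lies.
Courts with jurisdiction: the Selwick Regional Court, the Civil Court of Nordora, the Thornen High Bench, the Civil Court of Kelstead — 4 in total.

4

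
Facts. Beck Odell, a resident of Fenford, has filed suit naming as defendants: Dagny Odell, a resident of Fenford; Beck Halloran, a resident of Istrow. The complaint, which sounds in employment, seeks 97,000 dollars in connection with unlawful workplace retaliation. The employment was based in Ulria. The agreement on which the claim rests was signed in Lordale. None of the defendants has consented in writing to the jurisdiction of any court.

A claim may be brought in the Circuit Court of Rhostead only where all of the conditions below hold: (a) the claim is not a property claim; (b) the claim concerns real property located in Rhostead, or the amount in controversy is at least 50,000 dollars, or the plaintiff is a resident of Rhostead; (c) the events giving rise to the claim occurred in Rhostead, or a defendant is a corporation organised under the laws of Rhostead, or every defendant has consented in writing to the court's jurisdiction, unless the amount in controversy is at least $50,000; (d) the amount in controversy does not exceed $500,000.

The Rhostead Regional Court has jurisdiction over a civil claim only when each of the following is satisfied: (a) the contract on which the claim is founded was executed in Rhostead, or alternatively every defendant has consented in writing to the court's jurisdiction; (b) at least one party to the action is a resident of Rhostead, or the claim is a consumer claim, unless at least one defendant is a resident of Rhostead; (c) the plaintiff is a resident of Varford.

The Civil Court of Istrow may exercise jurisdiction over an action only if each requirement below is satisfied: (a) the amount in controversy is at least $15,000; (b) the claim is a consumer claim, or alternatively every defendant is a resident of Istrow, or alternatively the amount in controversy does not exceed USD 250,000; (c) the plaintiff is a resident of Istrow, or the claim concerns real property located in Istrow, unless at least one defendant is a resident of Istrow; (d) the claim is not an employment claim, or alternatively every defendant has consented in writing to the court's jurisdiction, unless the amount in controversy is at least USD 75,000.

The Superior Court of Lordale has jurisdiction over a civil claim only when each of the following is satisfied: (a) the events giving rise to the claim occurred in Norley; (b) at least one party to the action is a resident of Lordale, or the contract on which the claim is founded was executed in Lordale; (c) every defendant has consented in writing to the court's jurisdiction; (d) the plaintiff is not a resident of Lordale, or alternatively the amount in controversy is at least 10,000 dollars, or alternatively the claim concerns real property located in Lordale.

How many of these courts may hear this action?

2

The Circuit Court of Rhostead:
  (a) The claim is an employment claim, not a property claim. Met.
  (b) The amount in controversy is USD 97,000, which meets the 50,000 dollars floor — that alternative is enough. Met.
  (c) The operative events occurred in Ulria, not Rhostead; no defendant is a corporation; no such written consent has been filed — every alternative fails. However, the amount in controversy is USD 97,000, which meets the USD 50,000 floor, so the 'unless' proviso supplies this condition. Condition met.
  (d) The amount in controversy is $97,000, within the USD 500,000 ceiling. Condition met.
  → Jurisdiction lies.
The Rhostead Regional Court:
  (a) The contract was executed in Lordale, not Rhostead; no such written consent has been filed — no alternative holds. Fails.
  (b) No party resides in Rhostead; the claim is an employment claim, not a consumer claim — every alternative fails. The proviso offers no rescue either, since no defendant resides in Rhostead (they reside in Fenford, Istrow). Fails.
  (c) The plaintiff resides in Fenford, not Varford. Not met.
  → At least one condition fails; no jurisdiction.
The Civil Court of Istrow:
  (a) The amount in controversy is $97,000, which meets the $15,000 floor. Met.
  (b) The amount in controversy is 97,000 dollars, within the $250,000 ceiling, which satisfies one of the alternatives. Met.
  (c) The plaintiff resides in Fenford, not Istrow; the claim does not concern real property — no alternative holds. But Beck Halloran resides in Istrow, and the 'unless' clause therefore excuses the requirement. Condition met.
  (d) The claim is an employment claim; no such written consent has been filed — no alternative holds. The proviso rescues it, though: the amount in controversy is 97,000 dollars, which meets the $75,000 floor. Satisfied.
  → Every requirement is satisfied — jurisdiction.
The Superior Court of Lordale:
  (a) The operative events occurred in Ulria, not Norley. Not met.
  (b) The contract was executed in Lordale, so this disjunct is met. Met.
  (c) No such written consent has been filed. Condition not met.
  (d) The plaintiff resides in Fenford, which is not Lordale, which satisfies one of the alternatives. Met.
  → At least one condition fails; no jurisdiction.
Courts with jurisdiction: the Circuit Court of Rhostead, the Civil Court of Istrow — 2 in total.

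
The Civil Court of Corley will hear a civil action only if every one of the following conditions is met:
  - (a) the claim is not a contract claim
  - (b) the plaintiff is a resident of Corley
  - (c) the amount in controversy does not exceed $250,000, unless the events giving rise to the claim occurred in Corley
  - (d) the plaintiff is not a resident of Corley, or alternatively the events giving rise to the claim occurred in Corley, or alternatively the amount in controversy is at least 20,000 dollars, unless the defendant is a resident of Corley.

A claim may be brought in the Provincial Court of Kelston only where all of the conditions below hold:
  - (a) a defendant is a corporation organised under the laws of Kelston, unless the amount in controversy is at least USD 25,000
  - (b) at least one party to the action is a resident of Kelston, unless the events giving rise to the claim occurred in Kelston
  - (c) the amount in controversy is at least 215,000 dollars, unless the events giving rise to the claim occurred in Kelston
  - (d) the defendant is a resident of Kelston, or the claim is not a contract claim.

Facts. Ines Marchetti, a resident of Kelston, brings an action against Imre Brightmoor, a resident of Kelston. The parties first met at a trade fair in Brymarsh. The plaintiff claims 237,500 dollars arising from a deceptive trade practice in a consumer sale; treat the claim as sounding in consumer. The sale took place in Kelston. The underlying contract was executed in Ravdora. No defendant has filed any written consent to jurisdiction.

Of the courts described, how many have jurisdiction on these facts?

1

The Civil Court of Corley:
  (a) The claim is a consumer claim, not a contract claim. Condition met.
  (b) The plaintiff resides in Kelston, not Corley. Fails.
  (c) The amount in controversy is $237,500, within the 250,000 dollars ceiling. Met.
  (d) The plaintiff resides in Kelston, which is not Corley — that alternative is enough. Condition met.
  → At least one condition fails; no jurisdiction.
The Provincial Court of Kelston:
  (a) No defendant is a corporation. However, the amount in controversy is $237,500, which meets the USD 25,000 floor, so the 'unless' proviso supplies this condition. Met.
  (b) Ines Marchetti resides in Kelston. Met.
  (c) The amount in controversy is 237,500 dollars, which meets the $215,000 floor. Condition met.
  (d) The defendant resides in Kelston — that alternative is enough. Condition met.
  → The court has jurisdiction.
Courts with jurisdiction: the Provincial Court of Kelston — 1 in total.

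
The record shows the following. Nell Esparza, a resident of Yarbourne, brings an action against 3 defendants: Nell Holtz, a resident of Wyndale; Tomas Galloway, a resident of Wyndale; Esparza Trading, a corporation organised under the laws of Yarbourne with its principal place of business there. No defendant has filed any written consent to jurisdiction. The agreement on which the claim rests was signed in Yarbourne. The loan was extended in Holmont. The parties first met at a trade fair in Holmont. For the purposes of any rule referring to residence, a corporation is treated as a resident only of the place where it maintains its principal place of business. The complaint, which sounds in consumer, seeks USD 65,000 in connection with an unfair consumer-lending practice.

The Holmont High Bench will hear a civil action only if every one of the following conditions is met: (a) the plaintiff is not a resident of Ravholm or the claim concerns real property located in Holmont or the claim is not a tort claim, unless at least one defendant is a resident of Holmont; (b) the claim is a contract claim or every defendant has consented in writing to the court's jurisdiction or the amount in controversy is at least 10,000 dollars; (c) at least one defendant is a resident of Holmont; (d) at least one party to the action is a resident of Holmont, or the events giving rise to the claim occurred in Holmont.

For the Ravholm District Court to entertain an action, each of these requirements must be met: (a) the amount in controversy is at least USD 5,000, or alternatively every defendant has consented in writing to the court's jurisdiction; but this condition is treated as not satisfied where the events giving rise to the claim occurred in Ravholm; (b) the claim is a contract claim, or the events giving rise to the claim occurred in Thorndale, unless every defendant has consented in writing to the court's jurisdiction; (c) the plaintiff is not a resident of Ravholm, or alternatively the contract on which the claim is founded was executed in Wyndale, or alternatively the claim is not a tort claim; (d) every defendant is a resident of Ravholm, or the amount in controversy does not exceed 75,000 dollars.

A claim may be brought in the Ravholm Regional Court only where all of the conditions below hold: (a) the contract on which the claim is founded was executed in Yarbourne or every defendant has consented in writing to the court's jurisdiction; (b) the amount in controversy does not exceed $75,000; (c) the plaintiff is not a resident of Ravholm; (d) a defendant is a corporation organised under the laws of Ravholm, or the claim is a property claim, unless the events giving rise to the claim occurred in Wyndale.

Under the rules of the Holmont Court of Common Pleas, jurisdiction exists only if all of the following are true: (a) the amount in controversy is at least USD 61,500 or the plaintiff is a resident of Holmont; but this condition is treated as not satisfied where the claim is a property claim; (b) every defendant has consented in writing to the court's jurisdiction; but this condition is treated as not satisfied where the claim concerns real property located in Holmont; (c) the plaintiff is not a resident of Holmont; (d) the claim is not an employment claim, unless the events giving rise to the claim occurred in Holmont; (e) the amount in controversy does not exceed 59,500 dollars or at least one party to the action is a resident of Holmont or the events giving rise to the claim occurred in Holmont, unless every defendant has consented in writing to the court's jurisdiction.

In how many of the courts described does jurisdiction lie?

The Holmont High Bench:
  (a) The plaintiff resides in Yarbourne, which is not Ravholm, so one alternative holds. Met.
  (b) The amount in controversy is 65,000 dollars, which meets the USD 10,000 floor — that alternative is enough. Condition met.
  (c) No defendant resides in Holmont (they reside in Wyndale, Wyndale, Yarbourne). Not met.
  (d) The operative events occurred in Holmont, which satisfies one of the alternatives. Satisfied.
  → At least one condition fails; no jurisdiction.
The Ravholm District Court:
  (a) The amount in controversy is 65,000 dollars, which meets the 5,000 dollars floor, which satisfies one of the alternatives. And the carve-out is inapplicable — the operative events occurred in Holmont, not Ravholm. Met.
  (b) The claim is a consumer claim, not a contract claim; the operative events occurred in Holmont, not Thorndale — no alternative holds. The proviso offers no rescue either, since no such written consent has been filed. Not satisfied.
  (c) The plaintiff resides in Yarbourne, which is not Ravholm, so this disjunct is met. Satisfied.
  (d) The amount in controversy is 65,000 dollars, within the $75,000 ceiling, which satisfies one of the alternatives. Condition met.
  → Not every requirement is met — no jurisdiction.
The Ravholm Regional Court:
  (a) The contract was executed in Yarbourne, which satisfies one of the alternatives. Condition met.
  (b) The amount in controversy is 65,000 dollars, within the $75,000 ceiling. Satisfied.
  (c) The plaintiff resides in Yarbourne, which is not Ravholm. Met.
  (d) The corporate defendant(s) are organised in Yarbourne, not Ravholm; the claim is a consumer claim, not a property claim — no alternative holds. And the operative events occurred in Holmont, not Wyndale, so the proviso does not save it. Not satisfied.
  → No jurisdiction.
The Holmont Court of Common Pleas:
  (a) The amount in controversy is USD 65,000, which meets the 61,500 dollars floor, so one alternative holds. The carve-out does not apply: the claim is a consumer claim, not a property claim. Met.
  (b) No such written consent has been filed. Condition not met.
  (c) The plaintiff resides in Yarbourne, which is not Holmont. Condition met.
  (d) The claim is a consumer claim, not an employment claim. Condition met.
  (e) The operative events occurred in Holmont, so one alternative holds. Condition met.
  → Not every requirement is met — no jurisdiction.
No court satisfies all of its conditions.

0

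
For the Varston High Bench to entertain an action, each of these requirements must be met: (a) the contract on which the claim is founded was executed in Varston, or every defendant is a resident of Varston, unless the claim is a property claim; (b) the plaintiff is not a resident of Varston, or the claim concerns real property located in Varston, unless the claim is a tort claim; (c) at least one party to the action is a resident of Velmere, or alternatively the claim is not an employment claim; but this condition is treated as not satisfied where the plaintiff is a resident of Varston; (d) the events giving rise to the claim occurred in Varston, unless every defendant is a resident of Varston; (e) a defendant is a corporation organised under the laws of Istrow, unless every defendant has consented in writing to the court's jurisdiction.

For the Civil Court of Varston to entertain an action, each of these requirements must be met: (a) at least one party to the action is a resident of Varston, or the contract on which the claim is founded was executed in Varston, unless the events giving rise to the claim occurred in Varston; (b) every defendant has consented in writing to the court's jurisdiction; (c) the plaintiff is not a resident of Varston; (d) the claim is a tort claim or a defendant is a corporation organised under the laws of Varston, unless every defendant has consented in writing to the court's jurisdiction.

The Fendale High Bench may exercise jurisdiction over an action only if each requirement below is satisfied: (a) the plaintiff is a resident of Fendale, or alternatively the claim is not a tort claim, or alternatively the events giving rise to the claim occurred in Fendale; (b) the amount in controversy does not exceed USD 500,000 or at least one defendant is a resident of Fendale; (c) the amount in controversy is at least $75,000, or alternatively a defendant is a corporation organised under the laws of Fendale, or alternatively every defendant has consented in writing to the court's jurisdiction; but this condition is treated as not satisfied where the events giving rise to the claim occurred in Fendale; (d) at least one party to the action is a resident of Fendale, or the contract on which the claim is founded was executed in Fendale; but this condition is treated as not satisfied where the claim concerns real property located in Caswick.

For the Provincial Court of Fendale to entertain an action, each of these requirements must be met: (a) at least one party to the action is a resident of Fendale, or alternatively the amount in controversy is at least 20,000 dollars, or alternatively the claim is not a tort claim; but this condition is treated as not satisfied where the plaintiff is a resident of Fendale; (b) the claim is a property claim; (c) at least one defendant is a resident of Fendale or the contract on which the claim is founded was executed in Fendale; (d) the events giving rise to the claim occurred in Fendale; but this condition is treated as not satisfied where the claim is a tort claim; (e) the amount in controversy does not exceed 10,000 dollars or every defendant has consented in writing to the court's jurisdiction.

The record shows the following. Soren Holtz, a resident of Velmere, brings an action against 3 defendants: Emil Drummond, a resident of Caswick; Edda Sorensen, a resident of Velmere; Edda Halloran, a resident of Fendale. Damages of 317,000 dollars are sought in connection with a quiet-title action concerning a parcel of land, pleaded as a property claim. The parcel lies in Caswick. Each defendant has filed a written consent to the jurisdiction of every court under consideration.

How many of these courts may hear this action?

The Varston High Bench:
  (a) No contract (and hence no place of execution) is alleged; the defendants reside as follows — Emil Drummond in Caswick, Edda Sorensen in Velmere, Edda Halloran in Fendale — not all in Varston — none of the alternatives is met. However, the claim is a property claim, so the 'unless' proviso supplies this condition. Condition met.
  (b) The plaintiff resides in Velmere, which is not Varston, so one alternative holds. Satisfied.
  (c) Soren Holtz resides in Velmere, so this disjunct is met. The carve-out does not apply: the plaintiff resides in Velmere, not Varston. Condition met.
  (d) The operative events occurred in Caswick, not Varston. Nor does the 'unless' clause help: the defendants reside as follows — Emil Drummond in Caswick, Edda Sorensen in Velmere, Edda Halloran in Fendale — not all in Varston. Fails.
  (e) No defendant is a corporation. The proviso rescues it, though: every defendant has filed written consent. Met.
  → At least one condition fails; no jurisdiction.
The Civil Court of Varston:
  (a) No party resides in Varston; no contract (and hence no place of execution) is alleged — every alternative fails. Nor does the 'unless' clause help: the operative events occurred in Caswick, not Varston. Condition not met.
  (b) Every defendant has filed written consent. Condition met.
  (c) The plaintiff resides in Velmere, which is not Varston. Condition met.
  (d) The claim is a property claim, not a tort claim; no defendant is a corporation — every alternative fails. The proviso rescues it, though: every defendant has filed written consent. Met.
  → No jurisdiction.
The Fendale High Bench:
  (a) The claim is a property claim, not a tort claim, so one alternative holds. Satisfied.
  (b) The amount in controversy is $317,000, within the $500,000 ceiling — that alternative is enough. Condition met.
  (c) The amount in controversy is USD 317,000, which meets the $75,000 floor, so one alternative holds. The exception is not triggered, since the operative events occurred in Caswick, not Fendale. Condition met.
  (d) Edda Halloran resides in Fendale — that alternative is enough. But the carve-out bites: the property lies in Caswick. Not satisfied.
  → No jurisdiction.
The Provincial Court of Fendale:
  (a) Edda Halloran resides in Fendale — that alternative is enough. And the carve-out is inapplicable — the plaintiff resides in Velmere, not Fendale. Met.
  (b) The claim is a property claim. Met.
  (c) Edda Halloran resides in Fendale — that alternative is enough. Met.
  (d) The operative events occurred in Caswick, not Fendale. Not met.
  (e) Every defendant has filed written consent, which satisfies one of the alternatives. Met.
  → Not every requirement is met — no jurisdiction.
No court satisfies all of its conditions.

0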